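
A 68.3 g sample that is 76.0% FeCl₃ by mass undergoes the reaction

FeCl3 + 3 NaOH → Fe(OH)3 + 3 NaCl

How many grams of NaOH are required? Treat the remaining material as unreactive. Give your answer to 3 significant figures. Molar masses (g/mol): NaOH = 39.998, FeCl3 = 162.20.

38.4 g

Mass of pure FeCl3 = 68.3 g × 0.760 = 51.91 g.
n(FeCl3) = 51.91 g / 162.20 g/mol = 0.3200 mol.
From the equation the FeCl3:NaOH mole ratio is 1:3, so n(NaOH) = 0.3200 × 3/1 = 0.9601 mol.
Mass of NaOH = 0.9601 mol × 39.998 g/mol = 38.40 g.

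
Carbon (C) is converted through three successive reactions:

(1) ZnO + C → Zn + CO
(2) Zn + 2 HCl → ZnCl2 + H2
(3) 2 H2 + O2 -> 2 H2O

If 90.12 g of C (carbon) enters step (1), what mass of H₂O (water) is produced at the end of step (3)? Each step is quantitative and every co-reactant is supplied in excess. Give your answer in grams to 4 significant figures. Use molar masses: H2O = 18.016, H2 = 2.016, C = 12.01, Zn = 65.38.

135.2 g

n(C) = 90.12 / 12.01 = 7.5037 mol.
Reaction (1): C→Zn ratio 1:1 ⇒ n(Zn) = 7.5037 mol.
Reaction (2): Zn→H2 ratio 1:1 ⇒ n(H2) = 7.5037 mol.
Reaction (3): H2→H2O ratio 2:2 ⇒ n(H2O) = 7.5037 mol.
Mass of H2O = 7.5037 × 18.016 = 135.19 g.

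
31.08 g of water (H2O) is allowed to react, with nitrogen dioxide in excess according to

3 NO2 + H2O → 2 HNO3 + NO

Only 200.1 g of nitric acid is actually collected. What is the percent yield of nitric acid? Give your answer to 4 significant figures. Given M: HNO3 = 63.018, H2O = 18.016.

92.03 %

n(H2O) = 31.080 g / 18.016 g/mol = 1.7251 mol.
From the equation the H2O:HNO3 mole ratio is 1:2, so n(HNO3) = 1.7251 × 2/1 = 3.4503 mol.
Mass of HNO3 = 3.4503 mol × 63.018 g/mol = 217.43 g.
This is the theoretical yield. Percent yield = 200.1 g / 217.43 g × 100% = 92.030%.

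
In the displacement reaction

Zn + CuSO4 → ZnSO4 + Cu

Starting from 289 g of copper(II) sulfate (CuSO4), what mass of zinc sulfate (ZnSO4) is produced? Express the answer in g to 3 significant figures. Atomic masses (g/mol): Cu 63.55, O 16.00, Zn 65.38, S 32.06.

M(CuSO4) = 63.55 + 32.06 + 4(16.00) = 159.61 g/mol.
M(ZnSO4) = 65.38 + 32.06 + 4(16.00) = 161.44 g/mol.
n(CuSO4) = 289.0 g / 159.61 g/mol = 1.811 mol.
From the equation the CuSO4:ZnSO4 mole ratio is 1:1, so n(ZnSO4) = 1.811 × 1/1 = 1.811 mol.
Mass of ZnSO4 = 1.811 mol × 161.44 g/mol = 292.3 g.

292 g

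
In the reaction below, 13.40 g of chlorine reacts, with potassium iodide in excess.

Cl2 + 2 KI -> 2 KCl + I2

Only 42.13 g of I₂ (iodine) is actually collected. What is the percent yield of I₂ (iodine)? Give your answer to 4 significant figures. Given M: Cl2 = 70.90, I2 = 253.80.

87.83 %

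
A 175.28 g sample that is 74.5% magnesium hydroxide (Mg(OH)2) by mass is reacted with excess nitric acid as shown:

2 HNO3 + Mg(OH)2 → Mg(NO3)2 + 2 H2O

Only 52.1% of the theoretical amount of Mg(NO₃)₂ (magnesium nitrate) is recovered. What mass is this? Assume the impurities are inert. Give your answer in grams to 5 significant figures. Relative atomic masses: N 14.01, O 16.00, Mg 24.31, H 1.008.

173.02 g

Pure Mg(OH)2 available = 175.28 g × 0.745 = 130.584 g.
M(Mg(OH)2) = 24.31 + 2(16.00) + 2(1.008) = 58.326 g/mol.
M(Mg(NO3)2) = 24.31 + 2(14.01) + 6(16.00) = 148.33 g/mol.
n(Mg(OH)2) = 130.584 g / 58.326 g/mol = 2.23886 mol.
From the equation the Mg(OH)2:Mg(NO3)2 mole ratio is 1:1, so n(Mg(NO3)2) = 2.23886 × 1/1 = 2.23886 mol.
Mass of Mg(NO3)2 = 2.23886 mol × 148.33 g/mol = 332.090 g.
Actual mass collected = 332.090 g × 0.521 = 173.019 g.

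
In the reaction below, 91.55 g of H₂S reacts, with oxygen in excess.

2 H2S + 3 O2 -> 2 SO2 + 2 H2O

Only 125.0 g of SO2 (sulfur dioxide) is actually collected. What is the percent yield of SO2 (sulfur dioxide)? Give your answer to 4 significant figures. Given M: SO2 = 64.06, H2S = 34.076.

72.63 %

n(H2S) = 91.550 g / 34.076 g/mol = 2.6866 mol.
From the equation the H2S:SO2 mole ratio is 2:2, so n(SO2) = 2.6866 × 2/2 = 2.6866 mol.
Mass of SO2 = 2.6866 mol × 64.06 g/mol = 172.11 g.
This is the theoretical yield. Percent yield = 125.0 g / 172.11 g × 100% = 72.630%.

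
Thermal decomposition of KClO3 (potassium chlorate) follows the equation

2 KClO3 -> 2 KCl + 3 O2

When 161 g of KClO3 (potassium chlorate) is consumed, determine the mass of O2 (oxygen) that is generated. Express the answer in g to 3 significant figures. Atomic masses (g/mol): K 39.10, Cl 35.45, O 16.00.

63.1 g

M(KClO3) = 39.10 + 35.45 + 3(16.00) = 122.55 g/mol.
M(O2) = 2(16.00) = 32.00 g/mol.
n(KClO3) = 161.0 g / 122.55 g/mol = 1.314 mol.
From the equation the KClO3:O2 mole ratio is 2:3, so n(O2) = 1.314 × 3/2 = 1.971 mol.
Mass of O2 = 1.971 mol × 32.00 g/mol = 63.06 g.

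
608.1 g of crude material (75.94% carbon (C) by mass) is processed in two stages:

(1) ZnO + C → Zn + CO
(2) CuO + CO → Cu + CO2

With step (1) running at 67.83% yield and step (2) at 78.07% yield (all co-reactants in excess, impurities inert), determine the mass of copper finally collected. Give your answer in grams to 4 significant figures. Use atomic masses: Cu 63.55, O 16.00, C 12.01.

1294 g

Pure C = 608.1 × 0.7594 = 461.79 g.
M(C) = 12.01 g/mol.
M(Cu) = 63.55 g/mol.
n(C) = 461.79 / 12.01 = 38.451 mol.
Step 1 (C:CO = 1:1): theoretical n(CO) = 38.451 mol; at 67.83% yield, n(CO) = 26.081 mol.
Step 2 (CO:Cu = 1:1): theoretical n(Cu) = 26.081 mol, so theoretical mass = 26.081 × 63.55 = 1657.4 g.
At 78.07% yield, actual mass of Cu = 1657.4 × 0.7807 = 1294.0 g.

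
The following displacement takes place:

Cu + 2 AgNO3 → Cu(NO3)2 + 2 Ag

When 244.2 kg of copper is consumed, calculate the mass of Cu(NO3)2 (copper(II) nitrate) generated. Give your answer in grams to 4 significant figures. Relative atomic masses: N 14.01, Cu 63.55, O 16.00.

M(Cu) = 63.55 g/mol.
M(Cu(NO3)2) = 63.55 + 2(14.01) + 6(16.00) = 187.57 g/mol.
Convert: 244.2 kg = 244200 g.
n(Cu) = 244200 g / 63.55 g/mol = 3842.6 mol.
From the equation the Cu:Cu(NO3)2 mole ratio is 1:1, so n(Cu(NO3)2) = 3842.6 × 1/1 = 3842.6 mol.
Mass of Cu(NO3)2 = 3842.6 mol × 187.57 g/mol = 720760 g.

720800 g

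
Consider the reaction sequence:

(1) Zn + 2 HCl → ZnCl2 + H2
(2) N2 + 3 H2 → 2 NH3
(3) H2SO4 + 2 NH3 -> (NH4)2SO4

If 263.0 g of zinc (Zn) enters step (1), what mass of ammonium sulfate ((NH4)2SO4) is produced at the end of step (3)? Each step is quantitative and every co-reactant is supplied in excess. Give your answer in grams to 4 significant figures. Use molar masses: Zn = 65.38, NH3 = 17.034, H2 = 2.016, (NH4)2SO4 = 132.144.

177.2 g

n(Zn) = 263.0 / 65.38 = 4.0226 mol.
Reaction (1): Zn→H2 ratio 1:1 ⇒ n(H2) = 4.0226 mol.
Reaction (2): H2→NH3 ratio 3:2 ⇒ n(NH3) = 2.6818 mol.
Reaction (3): NH3→(NH4)2SO4 ratio 2:1 ⇒ n((NH4)2SO4) = 1.3409 mol.
Mass of (NH4)2SO4 = 1.3409 × 132.144 = 177.19 g.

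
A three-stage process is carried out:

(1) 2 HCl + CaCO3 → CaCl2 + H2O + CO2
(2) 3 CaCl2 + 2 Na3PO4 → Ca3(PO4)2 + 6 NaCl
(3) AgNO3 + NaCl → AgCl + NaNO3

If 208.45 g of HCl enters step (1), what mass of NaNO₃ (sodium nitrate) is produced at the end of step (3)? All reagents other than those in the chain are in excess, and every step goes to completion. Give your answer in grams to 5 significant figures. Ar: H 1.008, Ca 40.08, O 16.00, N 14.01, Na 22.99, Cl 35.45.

485.99 g

M(HCl) = 1.008 + 35.45 = 36.458 g/mol.
M(NaNO3) = 22.99 + 14.01 + 3(16.00) = 85.00 g/mol.
n(HCl) = 208.45 / 36.458 = 5.71754 mol.
Reaction (1): HCl→CaCl2 ratio 2:1 ⇒ n(CaCl2) = 2.85877 mol.
Reaction (2): CaCl2→NaCl ratio 3:6 ⇒ n(NaCl) = 5.71754 mol.
Reaction (3): NaCl→NaNO3 ratio 1:1 ⇒ n(NaNO3) = 5.71754 mol.
Mass of NaNO3 = 5.71754 × 85.00 = 485.991 g.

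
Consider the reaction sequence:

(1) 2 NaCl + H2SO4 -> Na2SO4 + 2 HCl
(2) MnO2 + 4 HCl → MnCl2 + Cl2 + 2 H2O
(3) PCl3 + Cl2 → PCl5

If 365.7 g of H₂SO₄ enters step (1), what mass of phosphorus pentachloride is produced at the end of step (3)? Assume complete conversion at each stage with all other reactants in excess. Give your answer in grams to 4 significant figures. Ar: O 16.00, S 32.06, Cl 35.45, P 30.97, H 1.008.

388.2 g

M(H2SO4) = 2(1.008) + 32.06 + 4(16.00) = 98.076 g/mol.
M(PCl5) = 30.97 + 5(35.45) = 208.22 g/mol.
n(H2SO4) = 365.7 / 98.076 = 3.7287 mol.
Reaction (1): H2SO4→HCl ratio 1:2 ⇒ n(HCl) = 7.4575 mol.
Reaction (2): HCl→Cl2 ratio 4:1 ⇒ n(Cl2) = 1.8644 mol.
Reaction (3): Cl2→PCl5 ratio 1:1 ⇒ n(PCl5) = 1.8644 mol.
Mass of PCl5 = 1.8644 × 208.22 = 388.20 g.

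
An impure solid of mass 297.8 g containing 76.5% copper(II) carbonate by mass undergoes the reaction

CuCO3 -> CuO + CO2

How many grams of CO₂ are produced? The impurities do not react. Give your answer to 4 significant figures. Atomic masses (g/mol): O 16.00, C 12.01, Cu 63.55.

Mass of pure CuCO3 = 297.8 g × 0.765 = 227.82 g.
M(CuCO3) = 63.55 + 12.01 + 3(16.00) = 123.56 g/mol.
M(CO2) = 12.01 + 2(16.00) = 44.01 g/mol.
n(CuCO3) = 227.82 g / 123.56 g/mol = 1.8438 mol.
From the equation the CuCO3:CO2 mole ratio is 1:1, so n(CO2) = 1.8438 × 1/1 = 1.8438 mol.
Mass of CO2 = 1.8438 mol × 44.01 g/mol = 81.145 g.

81.14 g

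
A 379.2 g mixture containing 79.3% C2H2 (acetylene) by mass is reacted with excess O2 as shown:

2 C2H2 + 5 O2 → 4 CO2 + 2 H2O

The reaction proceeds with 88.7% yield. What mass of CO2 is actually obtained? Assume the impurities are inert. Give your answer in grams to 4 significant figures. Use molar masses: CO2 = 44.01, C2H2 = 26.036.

901.7 g

Pure C2H2 available = 379.2 g × 0.793 = 300.71 g.
n(C2H2) = 300.71 g / 26.036 g/mol = 11.550 mol.
From the equation the C2H2:CO2 mole ratio is 2:4, so n(CO2) = 11.550 × 4/2 = 23.099 mol.
Mass of CO2 = 23.099 mol × 44.01 g/mol = 1016.6 g.
Actual mass collected = 1016.6 g × 0.887 = 901.72 g.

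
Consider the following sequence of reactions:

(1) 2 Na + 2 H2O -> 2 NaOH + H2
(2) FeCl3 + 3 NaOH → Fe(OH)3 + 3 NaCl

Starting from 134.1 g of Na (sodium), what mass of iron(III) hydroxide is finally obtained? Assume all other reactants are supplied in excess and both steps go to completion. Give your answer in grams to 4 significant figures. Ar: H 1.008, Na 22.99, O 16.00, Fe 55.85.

207.8 g

M(Na) = 22.99 g/mol.
M(Fe(OH)3) = 55.85 + 3(16.00) + 3(1.008) = 106.874 g/mol.
n(Na) = 134.10 / 22.99 = 5.8330 mol.
Step 1 gives a 2:2 ratio of Na to NaOH, so n(NaOH) = 5.8330 mol.
In step 2 the NaOH:Fe(OH)3 ratio is 3:1, so n(Fe(OH)3) = 1.9443 mol.
Mass of Fe(OH)3 = 1.9443 × 106.874 = 207.80 g.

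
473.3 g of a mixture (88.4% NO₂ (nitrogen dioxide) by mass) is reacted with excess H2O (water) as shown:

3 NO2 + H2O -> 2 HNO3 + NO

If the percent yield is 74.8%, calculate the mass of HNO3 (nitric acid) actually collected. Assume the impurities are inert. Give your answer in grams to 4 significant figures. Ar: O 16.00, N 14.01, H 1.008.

285.8 g

Pure NO2 available = 473.3 g × 0.884 = 418.40 g.
M(NO2) = 14.01 + 2(16.00) = 46.01 g/mol.
M(HNO3) = 1.008 + 14.01 + 3(16.00) = 63.018 g/mol.
n(NO2) = 418.40 g / 46.01 g/mol = 9.0936 mol.
From the equation the NO2:HNO3 mole ratio is 3:2, so n(HNO3) = 9.0936 × 2/3 = 6.0624 mol.
Mass of HNO3 = 6.0624 mol × 63.018 g/mol = 382.04 g.
Actual mass collected = 382.04 g × 0.748 = 285.77 g.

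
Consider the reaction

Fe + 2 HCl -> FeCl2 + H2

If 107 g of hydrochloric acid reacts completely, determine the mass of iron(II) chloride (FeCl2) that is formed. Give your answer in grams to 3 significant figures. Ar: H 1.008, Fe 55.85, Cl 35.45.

M(HCl) = 1.008 + 35.45 = 36.458 g/mol.
M(FeCl2) = 55.85 + 2(35.45) = 126.75 g/mol.
n(HCl) = 107.0 g / 36.458 g/mol = 2.935 mol.
From the equation the HCl:FeCl2 mole ratio is 2:1, so n(FeCl2) = 2.935 × 1/2 = 1.467 mol.
Mass of FeCl2 = 1.467 mol × 126.75 g/mol = 186.0 g.

186 g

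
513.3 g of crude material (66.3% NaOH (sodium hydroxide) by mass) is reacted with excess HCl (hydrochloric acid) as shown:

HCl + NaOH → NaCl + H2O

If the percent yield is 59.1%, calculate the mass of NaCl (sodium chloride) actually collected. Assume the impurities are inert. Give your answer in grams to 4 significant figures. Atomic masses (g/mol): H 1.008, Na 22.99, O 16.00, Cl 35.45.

293.9 g

Pure NaOH available = 513.3 g × 0.663 = 340.32 g.
M(NaOH) = 22.99 + 16.00 + 1.008 = 39.998 g/mol.
M(NaCl) = 22.99 + 35.45 = 58.44 g/mol.
n(NaOH) = 340.32 g / 39.998 g/mol = 8.5084 mol.
From the equation the NaOH:NaCl mole ratio is 1:1, so n(NaCl) = 8.5084 × 1/1 = 8.5084 mol.
Mass of NaCl = 8.5084 mol × 58.44 g/mol = 497.23 g.
Actual mass collected = 497.23 g × 0.591 = 293.86 g.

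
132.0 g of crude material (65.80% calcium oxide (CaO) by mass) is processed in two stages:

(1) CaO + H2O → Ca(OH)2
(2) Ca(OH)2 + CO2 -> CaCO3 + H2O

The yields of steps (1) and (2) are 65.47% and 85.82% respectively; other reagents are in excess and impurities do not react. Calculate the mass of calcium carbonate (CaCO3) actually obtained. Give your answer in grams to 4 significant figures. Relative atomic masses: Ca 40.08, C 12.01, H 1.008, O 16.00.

87.10 g

Pure CaO = 132.0 × 0.6580 = 86.856 g.
M(CaO) = 40.08 + 16.00 = 56.08 g/mol.
M(CaCO3) = 40.08 + 12.01 + 3(16.00) = 100.09 g/mol.
n(CaO) = 86.856 / 56.08 = 1.5488 mol.
Step 1 (CaO:Ca(OH)2 = 1:1): theoretical n(Ca(OH)2) = 1.5488 mol; at 65.47% yield, n(Ca(OH)2) = 1.0140 mol.
Step 2 (Ca(OH)2:CaCO3 = 1:1): theoretical n(CaCO3) = 1.0140 mol, so theoretical mass = 1.0140 × 100.09 = 101.49 g.
At 85.82% yield, actual mass of CaCO3 = 101.49 × 0.8582 = 87.099 g.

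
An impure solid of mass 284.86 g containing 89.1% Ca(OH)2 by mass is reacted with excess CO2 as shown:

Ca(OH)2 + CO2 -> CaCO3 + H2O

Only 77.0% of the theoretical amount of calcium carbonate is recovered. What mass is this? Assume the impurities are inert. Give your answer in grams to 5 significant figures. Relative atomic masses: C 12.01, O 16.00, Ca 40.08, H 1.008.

Pure Ca(OH)2 available = 284.86 g × 0.891 = 253.810 g.
M(Ca(OH)2) = 40.08 + 2(16.00) + 2(1.008) = 74.096 g/mol.
M(CaCO3) = 40.08 + 12.01 + 3(16.00) = 100.09 g/mol.
n(Ca(OH)2) = 253.810 g / 74.096 g/mol = 3.42542 mol.
From the equation the Ca(OH)2:CaCO3 mole ratio is 1:1, so n(CaCO3) = 3.42542 × 1/1 = 3.42542 mol.
Mass of CaCO3 = 3.42542 mol × 100.09 g/mol = 342.851 g.
Actual mass collected = 342.851 g × 0.770 = 263.995 g.

264.00 g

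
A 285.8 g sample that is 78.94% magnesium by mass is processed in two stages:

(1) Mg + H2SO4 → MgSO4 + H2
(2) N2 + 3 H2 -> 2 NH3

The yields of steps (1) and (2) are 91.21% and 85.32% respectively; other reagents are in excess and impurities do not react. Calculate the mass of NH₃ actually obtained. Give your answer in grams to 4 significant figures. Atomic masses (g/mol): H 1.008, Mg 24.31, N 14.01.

82.01 g

Pure Mg = 285.8 × 0.7894 = 225.61 g.
M(Mg) = 24.31 g/mol.
M(NH3) = 14.01 + 3(1.008) = 17.034 g/mol.
n(Mg) = 225.61 / 24.31 = 9.2806 mol.
Step 1 (Mg:H2 = 1:1): theoretical n(H2) = 9.2806 mol; at 91.21% yield, n(H2) = 8.4648 mol.
Step 2 (H2:NH3 = 3:2): theoretical n(NH3) = 5.6432 mol, so theoretical mass = 5.6432 × 17.034 = 96.126 g.
At 85.32% yield, actual mass of NH3 = 96.126 × 0.8532 = 82.015 g.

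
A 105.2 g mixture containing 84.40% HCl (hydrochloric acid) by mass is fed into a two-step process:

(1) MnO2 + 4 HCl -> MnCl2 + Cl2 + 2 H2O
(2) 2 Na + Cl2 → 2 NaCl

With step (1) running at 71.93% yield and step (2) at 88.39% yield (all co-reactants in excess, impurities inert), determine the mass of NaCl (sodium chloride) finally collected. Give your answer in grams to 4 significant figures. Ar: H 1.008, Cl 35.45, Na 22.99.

Pure HCl = 105.2 × 0.8440 = 88.789 g.
M(HCl) = 1.008 + 35.45 = 36.458 g/mol.
M(NaCl) = 22.99 + 35.45 = 58.44 g/mol.
n(HCl) = 88.789 / 36.458 = 2.4354 mol.
Step 1 (HCl:Cl2 = 4:1): theoretical n(Cl2) = 0.60884 mol; at 71.93% yield, n(Cl2) = 0.43794 mol.
Step 2 (Cl2:NaCl = 1:2): theoretical n(NaCl) = 0.87588 mol, so theoretical mass = 0.87588 × 58.44 = 51.187 g.
At 88.39% yield, actual mass of NaCl = 51.187 × 0.8839 = 45.244 g.

45.24 g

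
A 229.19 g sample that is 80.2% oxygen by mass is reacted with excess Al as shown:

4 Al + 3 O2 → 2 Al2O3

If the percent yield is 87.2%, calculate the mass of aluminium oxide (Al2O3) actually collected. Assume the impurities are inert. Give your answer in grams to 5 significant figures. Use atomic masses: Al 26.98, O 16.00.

340.47 g

Pure O2 available = 229.19 g × 0.802 = 183.810 g.
M(O2) = 2(16.00) = 32.00 g/mol.
M(Al2O3) = 2(26.98) + 3(16.00) = 101.96 g/mol.
n(O2) = 183.810 g / 32.00 g/mol = 5.74407 mol.
From the equation the O2:Al2O3 mole ratio is 3:2, so n(Al2O3) = 5.74407 × 2/3 = 3.82938 mol.
Mass of Al2O3 = 3.82938 mol × 101.96 g/mol = 390.444 g.
Actual mass collected = 390.444 g × 0.872 = 340.467 g.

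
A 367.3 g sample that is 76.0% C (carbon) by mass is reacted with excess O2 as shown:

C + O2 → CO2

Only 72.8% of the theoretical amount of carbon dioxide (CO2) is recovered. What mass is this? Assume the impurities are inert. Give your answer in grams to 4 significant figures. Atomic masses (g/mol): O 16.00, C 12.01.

744.7 g

Pure C available = 367.3 g × 0.760 = 279.15 g.
M(C) = 12.01 g/mol.
M(CO2) = 12.01 + 2(16.00) = 44.01 g/mol.
n(C) = 279.15 g / 12.01 g/mol = 23.243 mol.
From the equation the C:CO2 mole ratio is 1:1, so n(CO2) = 23.243 × 1/1 = 23.243 mol.
Mass of CO2 = 23.243 mol × 44.01 g/mol = 1022.9 g.
Actual mass collected = 1022.9 g × 0.728 = 744.69 g.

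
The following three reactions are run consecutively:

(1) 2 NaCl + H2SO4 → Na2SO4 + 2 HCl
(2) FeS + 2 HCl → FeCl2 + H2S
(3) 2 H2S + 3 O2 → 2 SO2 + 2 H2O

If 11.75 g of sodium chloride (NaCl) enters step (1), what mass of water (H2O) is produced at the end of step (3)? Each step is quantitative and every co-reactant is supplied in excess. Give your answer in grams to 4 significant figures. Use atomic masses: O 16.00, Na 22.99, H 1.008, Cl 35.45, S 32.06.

1.811 g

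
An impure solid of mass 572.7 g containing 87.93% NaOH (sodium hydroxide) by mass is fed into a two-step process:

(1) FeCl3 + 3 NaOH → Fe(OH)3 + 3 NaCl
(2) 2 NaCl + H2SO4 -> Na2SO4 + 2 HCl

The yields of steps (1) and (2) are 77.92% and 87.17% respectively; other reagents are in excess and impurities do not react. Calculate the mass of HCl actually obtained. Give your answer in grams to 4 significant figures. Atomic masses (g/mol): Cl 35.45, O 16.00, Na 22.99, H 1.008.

311.8 g

Pure NaOH = 572.7 × 0.8793 = 503.58 g.
M(NaOH) = 22.99 + 16.00 + 1.008 = 39.998 g/mol.
M(HCl) = 1.008 + 35.45 = 36.458 g/mol.
n(NaOH) = 503.58 / 39.998 = 12.590 mol.
Step 1 (NaOH:NaCl = 3:3): theoretical n(NaCl) = 12.590 mol; at 77.92% yield, n(NaCl) = 9.8101 mol.
Step 2 (NaCl:HCl = 2:2): theoretical n(HCl) = 9.8101 mol, so theoretical mass = 9.8101 × 36.458 = 357.66 g.
At 87.17% yield, actual mass of HCl = 357.66 × 0.8717 = 311.77 g.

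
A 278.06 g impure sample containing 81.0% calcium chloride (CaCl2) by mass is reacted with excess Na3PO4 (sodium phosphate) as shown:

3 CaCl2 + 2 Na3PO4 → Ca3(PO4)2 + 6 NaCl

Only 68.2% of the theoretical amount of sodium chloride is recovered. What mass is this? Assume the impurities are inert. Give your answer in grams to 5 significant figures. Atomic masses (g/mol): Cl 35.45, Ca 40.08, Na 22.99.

161.77 g

Pure CaCl2 available = 278.06 g × 0.810 = 225.229 g.
M(CaCl2) = 40.08 + 2(35.45) = 110.98 g/mol.
M(NaCl) = 22.99 + 35.45 = 58.44 g/mol.
n(CaCl2) = 225.229 g / 110.98 g/mol = 2.02945 mol.
From the equation the CaCl2:NaCl mole ratio is 3:6, so n(NaCl) = 2.02945 × 6/3 = 4.05890 mol.
Mass of NaCl = 4.05890 mol × 58.44 g/mol = 237.202 g.
Actual mass collected = 237.202 g × 0.682 = 161.772 g.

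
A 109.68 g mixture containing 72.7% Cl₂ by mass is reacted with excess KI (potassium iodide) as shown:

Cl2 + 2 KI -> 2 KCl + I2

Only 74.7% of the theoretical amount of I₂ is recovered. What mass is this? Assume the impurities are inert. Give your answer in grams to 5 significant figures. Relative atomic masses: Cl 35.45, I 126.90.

Pure Cl2 available = 109.68 g × 0.727 = 79.7374 g.
M(Cl2) = 2(35.45) = 70.90 g/mol.
M(I2) = 2(126.90) = 253.80 g/mol.
n(Cl2) = 79.7374 g / 70.90 g/mol = 1.12465 mol.
From the equation the Cl2:I2 mole ratio is 1:1, so n(I2) = 1.12465 × 1/1 = 1.12465 mol.
Mass of I2 = 1.12465 mol × 253.80 g/mol = 285.435 g.
Actual mass collected = 285.435 g × 0.747 = 213.220 g.

213.22 g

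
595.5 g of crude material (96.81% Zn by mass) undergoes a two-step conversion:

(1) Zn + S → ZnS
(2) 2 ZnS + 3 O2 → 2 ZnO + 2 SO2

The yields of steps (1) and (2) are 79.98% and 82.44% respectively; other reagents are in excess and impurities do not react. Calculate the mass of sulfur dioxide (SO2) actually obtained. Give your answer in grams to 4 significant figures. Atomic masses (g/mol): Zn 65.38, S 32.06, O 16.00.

372.4 g

Pure Zn = 595.5 × 0.9681 = 576.50 g.
M(Zn) = 65.38 g/mol.
M(SO2) = 32.06 + 2(16.00) = 64.06 g/mol.
n(Zn) = 576.50 / 65.38 = 8.8177 mol.
Step 1 (Zn:ZnS = 1:1): theoretical n(ZnS) = 8.8177 mol; at 79.98% yield, n(ZnS) = 7.0524 mol.
Step 2 (ZnS:SO2 = 2:2): theoretical n(SO2) = 7.0524 mol, so theoretical mass = 7.0524 × 64.06 = 451.78 g.
At 82.44% yield, actual mass of SO2 = 451.78 × 0.8244 = 372.45 g.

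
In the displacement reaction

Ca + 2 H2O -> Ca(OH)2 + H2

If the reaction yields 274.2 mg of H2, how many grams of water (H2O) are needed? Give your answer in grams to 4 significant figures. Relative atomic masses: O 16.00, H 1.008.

4.901 g

M(H2) = 2(1.008) = 2.016 g/mol.
M(H2O) = 2(1.008) + 16.00 = 18.016 g/mol.
Convert: 274.2 mg = 0.27420 g.
n(H2) = 0.27420 g / 2.016 g/mol = 0.13601 mol.
From the equation the H2:H2O mole ratio is 1:2, so n(H2O) = 0.13601 × 2/1 = 0.27202 mol.
Mass of H2O = 0.27202 mol × 18.016 g/mol = 4.9008 g.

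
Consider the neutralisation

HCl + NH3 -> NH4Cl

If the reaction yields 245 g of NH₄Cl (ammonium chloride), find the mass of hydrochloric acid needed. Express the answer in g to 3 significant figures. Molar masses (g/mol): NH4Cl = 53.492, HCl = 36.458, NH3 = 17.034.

n(NH4Cl) = 245.0 g / 53.492 g/mol = 4.580 mol.
From the equation the NH4Cl:HCl mole ratio is 1:1, so n(HCl) = 4.580 × 1/1 = 4.580 mol.
Mass of HCl = 4.580 mol × 36.458 g/mol = 167.0 g.

167 g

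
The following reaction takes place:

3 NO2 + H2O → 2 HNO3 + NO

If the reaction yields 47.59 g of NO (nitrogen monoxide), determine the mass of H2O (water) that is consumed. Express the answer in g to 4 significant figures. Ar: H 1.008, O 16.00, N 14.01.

M(NO) = 14.01 + 16.00 = 30.01 g/mol.
M(H2O) = 2(1.008) + 16.00 = 18.016 g/mol.
n(NO) = 47.590 g / 30.01 g/mol = 1.5858 mol.
From the equation the NO:H2O mole ratio is 1:1, so n(H2O) = 1.5858 × 1/1 = 1.5858 mol.
Mass of H2O = 1.5858 mol × 18.016 g/mol = 28.570 g.

28.57 g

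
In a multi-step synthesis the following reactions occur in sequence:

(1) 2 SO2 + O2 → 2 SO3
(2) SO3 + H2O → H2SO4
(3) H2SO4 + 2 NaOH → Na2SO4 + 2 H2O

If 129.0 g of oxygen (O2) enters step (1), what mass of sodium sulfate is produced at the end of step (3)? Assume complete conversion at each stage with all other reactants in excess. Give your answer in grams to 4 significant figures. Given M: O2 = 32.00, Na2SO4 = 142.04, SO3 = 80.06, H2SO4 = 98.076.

n(O2) = 129.0 / 32.00 = 4.0312 mol.
Reaction (1): O2→SO3 ratio 1:2 ⇒ n(SO3) = 8.0625 mol.
Reaction (2): SO3→H2SO4 ratio 1:1 ⇒ n(H2SO4) = 8.0625 mol.
Reaction (3): H2SO4→Na2SO4 ratio 1:1 ⇒ n(Na2SO4) = 8.0625 mol.
Mass of Na2SO4 = 8.0625 × 142.04 = 1145.2 g.

1145 g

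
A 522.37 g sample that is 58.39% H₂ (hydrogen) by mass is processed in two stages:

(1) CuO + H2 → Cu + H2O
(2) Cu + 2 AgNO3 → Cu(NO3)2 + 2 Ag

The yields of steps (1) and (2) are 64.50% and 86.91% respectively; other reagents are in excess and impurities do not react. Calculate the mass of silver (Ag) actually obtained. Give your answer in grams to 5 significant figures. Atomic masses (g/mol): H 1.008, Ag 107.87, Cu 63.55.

Pure H2 = 522.37 × 0.5839 = 305.012 g.
M(H2) = 2(1.008) = 2.016 g/mol.
M(Ag) = 107.87 g/mol.
n(H2) = 305.012 / 2.016 = 151.296 mol.
Step 1 (H2:Cu = 1:1): theoretical n(Cu) = 151.296 mol; at 64.50% yield, n(Cu) = 97.5856 mol.
Step 2 (Cu:Ag = 1:2): theoretical n(Ag) = 195.171 mol, so theoretical mass = 195.171 × 107.87 = 21053.1 g.
At 86.91% yield, actual mass of Ag = 21053.1 × 0.8691 = 18297.3 g.

18297 g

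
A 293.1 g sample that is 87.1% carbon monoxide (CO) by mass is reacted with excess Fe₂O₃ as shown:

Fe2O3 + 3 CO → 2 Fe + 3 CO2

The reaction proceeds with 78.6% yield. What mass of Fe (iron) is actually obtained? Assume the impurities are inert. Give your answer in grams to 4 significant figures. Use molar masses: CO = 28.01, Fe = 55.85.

266.7 g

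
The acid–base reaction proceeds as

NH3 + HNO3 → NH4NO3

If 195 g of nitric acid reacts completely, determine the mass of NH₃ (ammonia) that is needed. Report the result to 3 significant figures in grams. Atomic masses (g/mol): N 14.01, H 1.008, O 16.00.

52.7 g

M(HNO3) = 1.008 + 14.01 + 3(16.00) = 63.018 g/mol.
M(NH3) = 14.01 + 3(1.008) = 17.034 g/mol.
n(HNO3) = 195.0 g / 63.018 g/mol = 3.094 mol.
From the equation the HNO3:NH3 mole ratio is 1:1, so n(NH3) = 3.094 × 1/1 = 3.094 mol.
Mass of NH3 = 3.094 mol × 17.034 g/mol = 52.71 g.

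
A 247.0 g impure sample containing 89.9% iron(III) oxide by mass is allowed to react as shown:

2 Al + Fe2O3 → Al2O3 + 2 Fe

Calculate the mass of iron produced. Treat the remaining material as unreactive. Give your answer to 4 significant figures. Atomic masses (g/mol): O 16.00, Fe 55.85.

155.3 g

Mass of pure Fe2O3 = 247.0 g × 0.899 = 222.05 g.
M(Fe2O3) = 2(55.85) + 3(16.00) = 159.70 g/mol.
M(Fe) = 55.85 g/mol.
n(Fe2O3) = 222.05 g / 159.70 g/mol = 1.3904 mol.
From the equation the Fe2O3:Fe mole ratio is 1:2, so n(Fe) = 1.3904 × 2/1 = 2.7809 mol.
Mass of Fe = 2.7809 mol × 55.85 g/mol = 155.31 g.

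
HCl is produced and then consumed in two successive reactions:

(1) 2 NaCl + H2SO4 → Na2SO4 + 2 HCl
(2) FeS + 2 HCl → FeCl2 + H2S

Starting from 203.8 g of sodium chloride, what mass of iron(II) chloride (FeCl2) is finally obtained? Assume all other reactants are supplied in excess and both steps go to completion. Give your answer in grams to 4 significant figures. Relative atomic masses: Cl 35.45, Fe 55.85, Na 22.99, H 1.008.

221.0 g

M(NaCl) = 22.99 + 35.45 = 58.44 g/mol.
M(FeCl2) = 55.85 + 2(35.45) = 126.75 g/mol.
n(NaCl) = 203.80 / 58.44 = 3.4873 mol.
Step 1 gives a 2:2 ratio of NaCl to HCl, so n(HCl) = 3.4873 mol.
In step 2 the HCl:FeCl2 ratio is 2:1, so n(FeCl2) = 1.7437 mol.
Mass of FeCl2 = 1.7437 × 126.75 = 221.01 g.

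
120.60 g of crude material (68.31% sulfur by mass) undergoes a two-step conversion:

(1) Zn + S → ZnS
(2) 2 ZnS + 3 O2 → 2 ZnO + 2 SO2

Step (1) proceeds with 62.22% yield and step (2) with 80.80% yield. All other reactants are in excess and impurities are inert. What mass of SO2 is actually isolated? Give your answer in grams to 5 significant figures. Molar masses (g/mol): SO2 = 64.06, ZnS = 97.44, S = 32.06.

82.755 g

Pure S = 120.60 × 0.6831 = 82.3819 g.
n(S) = 82.3819 / 32.06 = 2.56962 mol.
Step 1 (S:ZnS = 1:1): theoretical n(ZnS) = 2.56962 mol; at 62.22% yield, n(ZnS) = 1.59881 mol.
Step 2 (ZnS:SO2 = 2:2): theoretical n(SO2) = 1.59881 mol, so theoretical mass = 1.59881 × 64.06 = 102.420 g.
At 80.80% yield, actual mass of SO2 = 102.420 × 0.8080 = 82.7554 g.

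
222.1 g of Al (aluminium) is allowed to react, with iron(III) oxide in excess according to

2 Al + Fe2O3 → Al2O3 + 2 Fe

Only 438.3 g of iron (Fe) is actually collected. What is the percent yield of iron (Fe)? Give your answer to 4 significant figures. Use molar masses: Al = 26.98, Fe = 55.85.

95.33 %

n(Al) = 222.10 g / 26.98 g/mol = 8.2320 mol.
From the equation the Al:Fe mole ratio is 2:2, so n(Fe) = 8.2320 × 2/2 = 8.2320 mol.
Mass of Fe = 8.2320 mol × 55.85 g/mol = 459.76 g.
This is the theoretical yield. Percent yield = 438.3 g / 459.76 g × 100% = 95.333%.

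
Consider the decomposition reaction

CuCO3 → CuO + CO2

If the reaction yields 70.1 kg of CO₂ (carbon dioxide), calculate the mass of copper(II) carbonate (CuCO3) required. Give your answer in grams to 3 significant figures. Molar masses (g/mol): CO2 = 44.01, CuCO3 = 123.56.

Convert: 70.1 kg = 70100 g.
n(CO2) = 70100 g / 44.01 g/mol = 1593 mol.
From the equation the CO2:CuCO3 mole ratio is 1:1, so n(CuCO3) = 1593 × 1/1 = 1593 mol.
Mass of CuCO3 = 1593 mol × 123.56 g/mol = 196800 g.

197000 g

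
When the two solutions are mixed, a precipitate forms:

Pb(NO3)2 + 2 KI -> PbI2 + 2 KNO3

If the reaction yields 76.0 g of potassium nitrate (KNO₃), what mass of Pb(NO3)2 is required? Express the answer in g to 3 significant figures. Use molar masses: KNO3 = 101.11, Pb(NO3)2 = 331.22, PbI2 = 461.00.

124 g

n(KNO3) = 76.00 g / 101.11 g/mol = 0.7517 mol.
From the equation the KNO3:Pb(NO3)2 mole ratio is 2:1, so n(Pb(NO3)2) = 0.7517 × 1/2 = 0.3758 mol.
Mass of Pb(NO3)2 = 0.3758 mol × 331.22 g/mol = 124.5 g.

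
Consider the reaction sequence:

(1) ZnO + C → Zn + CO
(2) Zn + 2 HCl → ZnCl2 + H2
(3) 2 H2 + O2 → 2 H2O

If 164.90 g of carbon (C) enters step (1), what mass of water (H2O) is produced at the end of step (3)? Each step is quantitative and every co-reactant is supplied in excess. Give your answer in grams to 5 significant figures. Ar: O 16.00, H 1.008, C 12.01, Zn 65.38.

247.36 g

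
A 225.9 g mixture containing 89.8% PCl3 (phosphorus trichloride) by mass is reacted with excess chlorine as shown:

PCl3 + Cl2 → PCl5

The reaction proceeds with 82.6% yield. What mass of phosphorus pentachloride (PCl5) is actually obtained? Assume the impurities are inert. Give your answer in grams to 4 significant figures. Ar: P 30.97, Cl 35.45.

254.1 g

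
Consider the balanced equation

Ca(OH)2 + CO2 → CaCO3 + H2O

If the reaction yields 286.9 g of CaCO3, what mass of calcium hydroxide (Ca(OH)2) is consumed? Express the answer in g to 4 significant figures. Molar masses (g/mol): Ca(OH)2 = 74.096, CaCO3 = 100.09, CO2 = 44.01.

212.4 g

n(CaCO3) = 286.90 g / 100.09 g/mol = 2.8664 mol.
From the equation the CaCO3:Ca(OH)2 mole ratio is 1:1, so n(Ca(OH)2) = 2.8664 × 1/1 = 2.8664 mol.
Mass of Ca(OH)2 = 2.8664 mol × 74.096 g/mol = 212.39 g.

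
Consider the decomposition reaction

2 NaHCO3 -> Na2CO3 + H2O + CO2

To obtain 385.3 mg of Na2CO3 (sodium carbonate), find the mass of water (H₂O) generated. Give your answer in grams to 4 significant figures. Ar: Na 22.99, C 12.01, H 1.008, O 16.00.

M(Na2CO3) = 2(22.99) + 12.01 + 3(16.00) = 105.99 g/mol.
M(H2O) = 2(1.008) + 16.00 = 18.016 g/mol.
Convert: 385.3 mg = 0.38530 g.
n(Na2CO3) = 0.38530 g / 105.99 g/mol = 0.0036352 mol.
From the equation the Na2CO3:H2O mole ratio is 1:1, so n(H2O) = 0.0036352 × 1/1 = 0.0036352 mol.
Mass of H2O = 0.0036352 mol × 18.016 g/mol = 0.065493 g.

0.06549 g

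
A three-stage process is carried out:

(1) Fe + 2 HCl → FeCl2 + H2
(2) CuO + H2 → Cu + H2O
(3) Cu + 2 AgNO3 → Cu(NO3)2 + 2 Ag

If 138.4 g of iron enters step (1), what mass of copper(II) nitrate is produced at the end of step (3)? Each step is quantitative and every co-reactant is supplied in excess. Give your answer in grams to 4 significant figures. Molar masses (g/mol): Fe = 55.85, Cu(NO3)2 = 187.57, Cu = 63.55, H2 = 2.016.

n(Fe) = 138.4 / 55.85 = 2.4781 mol.
Reaction (1): Fe→H2 ratio 1:1 ⇒ n(H2) = 2.4781 mol.
Reaction (2): H2→Cu ratio 1:1 ⇒ n(Cu) = 2.4781 mol.
Reaction (3): Cu→Cu(NO3)2 ratio 1:1 ⇒ n(Cu(NO3)2) = 2.4781 mol.
Mass of Cu(NO3)2 = 2.4781 × 187.57 = 464.81 g.

464.8 g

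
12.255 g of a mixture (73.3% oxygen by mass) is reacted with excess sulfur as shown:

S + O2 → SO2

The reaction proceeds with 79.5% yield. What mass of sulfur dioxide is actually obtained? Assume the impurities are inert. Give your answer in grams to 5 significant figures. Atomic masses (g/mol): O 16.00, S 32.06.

14.296 g

Pure O2 available = 12.255 g × 0.733 = 8.98292 g.
M(O2) = 2(16.00) = 32.00 g/mol.
M(SO2) = 32.06 + 2(16.00) = 64.06 g/mol.
n(O2) = 8.98292 g / 32.00 g/mol = 0.280716 mol.
From the equation the O2:SO2 mole ratio is 1:1, so n(SO2) = 0.280716 × 1/1 = 0.280716 mol.
Mass of SO2 = 0.280716 mol × 64.06 g/mol = 17.9827 g.
Actual mass collected = 17.9827 g × 0.795 = 14.2962 g.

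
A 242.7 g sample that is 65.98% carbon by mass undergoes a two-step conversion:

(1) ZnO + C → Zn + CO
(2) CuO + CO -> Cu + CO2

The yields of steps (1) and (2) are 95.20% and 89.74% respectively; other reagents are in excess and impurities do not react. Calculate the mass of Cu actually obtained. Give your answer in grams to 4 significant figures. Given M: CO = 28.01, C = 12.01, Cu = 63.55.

723.9 g

Pure C = 242.7 × 0.6598 = 160.13 g.
n(C) = 160.13 / 12.01 = 13.333 mol.
Step 1 (C:CO = 1:1): theoretical n(CO) = 13.333 mol; at 95.20% yield, n(CO) = 12.693 mol.
Step 2 (CO:Cu = 1:1): theoretical n(Cu) = 12.693 mol, so theoretical mass = 12.693 × 63.55 = 806.66 g.
At 89.74% yield, actual mass of Cu = 806.66 × 0.8974 = 723.90 g.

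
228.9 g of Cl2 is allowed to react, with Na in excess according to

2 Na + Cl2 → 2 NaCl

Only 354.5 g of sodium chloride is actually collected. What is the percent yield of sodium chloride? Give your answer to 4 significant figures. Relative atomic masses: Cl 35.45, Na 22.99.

M(Cl2) = 2(35.45) = 70.90 g/mol.
M(NaCl) = 22.99 + 35.45 = 58.44 g/mol.
n(Cl2) = 228.90 g / 70.90 g/mol = 3.2285 mol.
From the equation the Cl2:NaCl mole ratio is 1:2, so n(NaCl) = 3.2285 × 2/1 = 6.4570 mol.
Mass of NaCl = 6.4570 mol × 58.44 g/mol = 377.35 g.
This is the theoretical yield. Percent yield = 354.5 g / 377.35 g × 100% = 93.946%.

93.95 %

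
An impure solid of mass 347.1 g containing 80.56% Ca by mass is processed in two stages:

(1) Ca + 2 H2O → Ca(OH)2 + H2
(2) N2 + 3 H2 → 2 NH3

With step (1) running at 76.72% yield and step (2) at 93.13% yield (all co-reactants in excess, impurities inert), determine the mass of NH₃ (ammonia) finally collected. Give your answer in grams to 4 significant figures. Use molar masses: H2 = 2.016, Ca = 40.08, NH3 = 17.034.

Pure Ca = 347.1 × 0.8056 = 279.62 g.
n(Ca) = 279.62 / 40.08 = 6.9766 mol.
Step 1 (Ca:H2 = 1:1): theoretical n(H2) = 6.9766 mol; at 76.72% yield, n(H2) = 5.3525 mol.
Step 2 (H2:NH3 = 3:2): theoretical n(NH3) = 3.5683 mol, so theoretical mass = 3.5683 × 17.034 = 60.783 g.
At 93.13% yield, actual mass of NH3 = 60.783 × 0.9313 = 56.607 g.

56.61 g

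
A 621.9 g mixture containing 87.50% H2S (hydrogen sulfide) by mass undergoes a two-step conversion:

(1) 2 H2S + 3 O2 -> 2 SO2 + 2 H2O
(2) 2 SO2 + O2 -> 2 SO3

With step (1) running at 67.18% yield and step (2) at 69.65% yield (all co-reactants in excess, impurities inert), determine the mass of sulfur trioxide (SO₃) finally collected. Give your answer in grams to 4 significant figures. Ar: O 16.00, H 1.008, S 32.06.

Pure H2S = 621.9 × 0.8750 = 544.16 g.
M(H2S) = 2(1.008) + 32.06 = 34.076 g/mol.
M(SO3) = 32.06 + 3(16.00) = 80.06 g/mol.
n(H2S) = 544.16 / 34.076 = 15.969 mol.
Step 1 (H2S:SO2 = 2:2): theoretical n(SO2) = 15.969 mol; at 67.18% yield, n(SO2) = 10.728 mol.
Step 2 (SO2:SO3 = 2:2): theoretical n(SO3) = 10.728 mol, so theoretical mass = 10.728 × 80.06 = 858.89 g.
At 69.65% yield, actual mass of SO3 = 858.89 × 0.6965 = 598.21 g.

598.2 g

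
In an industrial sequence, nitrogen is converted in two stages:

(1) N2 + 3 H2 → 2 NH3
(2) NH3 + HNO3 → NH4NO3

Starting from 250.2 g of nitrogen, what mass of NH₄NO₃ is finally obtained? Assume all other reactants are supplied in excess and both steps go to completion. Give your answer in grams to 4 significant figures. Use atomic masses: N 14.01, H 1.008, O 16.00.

M(N2) = 2(14.01) = 28.02 g/mol.
M(NH4NO3) = 2(14.01) + 4(1.008) + 3(16.00) = 80.052 g/mol.
n(N2) = 250.20 / 28.02 = 8.9293 mol.
Step 1 gives a 1:2 ratio of N2 to NH3, so n(NH3) = 17.859 mol.
In step 2 the NH3:NH4NO3 ratio is 1:1, so n(NH4NO3) = 17.859 mol.
Mass of NH4NO3 = 17.859 × 80.052 = 1429.6 g.

1430 g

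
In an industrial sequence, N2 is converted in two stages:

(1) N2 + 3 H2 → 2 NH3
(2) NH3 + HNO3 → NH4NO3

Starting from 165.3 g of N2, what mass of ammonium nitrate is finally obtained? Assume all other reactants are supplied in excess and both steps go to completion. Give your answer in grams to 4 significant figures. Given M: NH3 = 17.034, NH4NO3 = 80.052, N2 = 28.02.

n(N2) = 165.30 / 28.02 = 5.8994 mol.
Step 1 gives a 1:2 ratio of N2 to NH3, so n(NH3) = 11.799 mol.
In step 2 the NH3:NH4NO3 ratio is 1:1, so n(NH4NO3) = 11.799 mol.
Mass of NH4NO3 = 11.799 × 80.052 = 944.51 g.

944.5 g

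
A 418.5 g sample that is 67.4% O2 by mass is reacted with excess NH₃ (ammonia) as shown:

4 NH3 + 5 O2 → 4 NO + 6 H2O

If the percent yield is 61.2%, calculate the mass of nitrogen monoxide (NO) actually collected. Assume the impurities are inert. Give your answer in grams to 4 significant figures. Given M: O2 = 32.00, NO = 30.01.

Pure O2 available = 418.5 g × 0.674 = 282.07 g.
n(O2) = 282.07 g / 32.00 g/mol = 8.8147 mol.
From the equation the O2:NO mole ratio is 5:4, so n(NO) = 8.8147 × 4/5 = 7.0517 mol.
Mass of NO = 7.0517 mol × 30.01 g/mol = 211.62 g.
Actual mass collected = 211.62 g × 0.612 = 129.51 g.

129.5 g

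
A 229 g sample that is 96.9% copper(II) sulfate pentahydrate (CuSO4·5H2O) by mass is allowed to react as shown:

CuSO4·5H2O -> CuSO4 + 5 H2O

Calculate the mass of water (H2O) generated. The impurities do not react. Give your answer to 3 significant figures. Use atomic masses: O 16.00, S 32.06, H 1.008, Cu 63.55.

Mass of pure CuSO4·5H2O = 229 g × 0.969 = 221.9 g.
M(CuSO4·5H2O) = 63.55 + 32.06 + 9(16.00) + 10(1.008) = 249.69 g/mol.
M(H2O) = 2(1.008) + 16.00 = 18.016 g/mol.
n(CuSO4·5H2O) = 221.9 g / 249.69 g/mol = 0.8887 mol.
From the equation the CuSO4·5H2O:H2O mole ratio is 1:5, so n(H2O) = 0.8887 × 5/1 = 4.444 mol.
Mass of H2O = 4.444 mol × 18.016 g/mol = 80.05 g.

80.1 g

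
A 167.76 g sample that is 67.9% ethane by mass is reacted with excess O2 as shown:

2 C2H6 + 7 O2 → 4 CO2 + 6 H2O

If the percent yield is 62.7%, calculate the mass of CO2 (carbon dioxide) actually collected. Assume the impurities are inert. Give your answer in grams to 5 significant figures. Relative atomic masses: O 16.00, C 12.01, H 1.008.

209.08 g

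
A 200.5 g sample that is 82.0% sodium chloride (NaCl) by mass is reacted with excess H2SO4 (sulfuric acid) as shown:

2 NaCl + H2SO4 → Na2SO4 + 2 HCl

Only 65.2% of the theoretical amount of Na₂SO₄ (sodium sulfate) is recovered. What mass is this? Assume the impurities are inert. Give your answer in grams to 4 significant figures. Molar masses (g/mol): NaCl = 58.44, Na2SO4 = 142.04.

130.3 g

Pure NaCl available = 200.5 g × 0.820 = 164.41 g.
n(NaCl) = 164.41 g / 58.44 g/mol = 2.8133 mol.
From the equation the NaCl:Na2SO4 mole ratio is 2:1, so n(Na2SO4) = 2.8133 × 1/2 = 1.4067 mol.
Mass of Na2SO4 = 1.4067 mol × 142.04 g/mol = 199.80 g.
Actual mass collected = 199.80 g × 0.652 = 130.27 g.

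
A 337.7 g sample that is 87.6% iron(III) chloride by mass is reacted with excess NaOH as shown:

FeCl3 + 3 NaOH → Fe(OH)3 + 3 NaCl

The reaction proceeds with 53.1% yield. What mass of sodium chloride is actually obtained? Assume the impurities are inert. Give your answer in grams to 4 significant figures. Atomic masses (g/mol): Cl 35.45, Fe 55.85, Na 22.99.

Pure FeCl3 available = 337.7 g × 0.876 = 295.83 g.
M(FeCl3) = 55.85 + 3(35.45) = 162.20 g/mol.
M(NaCl) = 22.99 + 35.45 = 58.44 g/mol.
n(FeCl3) = 295.83 g / 162.20 g/mol = 1.8238 mol.
From the equation the FeCl3:NaCl mole ratio is 1:3, so n(NaCl) = 1.8238 × 3/1 = 5.4715 mol.
Mass of NaCl = 5.4715 mol × 58.44 g/mol = 319.75 g.
Actual mass collected = 319.75 g × 0.531 = 169.79 g.

169.8 g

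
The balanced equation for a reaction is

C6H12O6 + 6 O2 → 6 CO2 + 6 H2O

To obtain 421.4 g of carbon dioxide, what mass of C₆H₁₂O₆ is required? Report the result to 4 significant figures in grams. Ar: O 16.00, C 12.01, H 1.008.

287.5 g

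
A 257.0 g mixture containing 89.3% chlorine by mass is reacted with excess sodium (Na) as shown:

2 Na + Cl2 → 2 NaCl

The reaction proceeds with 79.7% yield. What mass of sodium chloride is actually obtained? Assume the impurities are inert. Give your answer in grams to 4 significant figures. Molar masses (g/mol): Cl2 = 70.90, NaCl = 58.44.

301.5 g

Pure Cl2 available = 257.0 g × 0.893 = 229.50 g.
n(Cl2) = 229.50 g / 70.90 g/mol = 3.2370 mol.
From the equation the Cl2:NaCl mole ratio is 1:2, so n(NaCl) = 3.2370 × 2/1 = 6.4739 mol.
Mass of NaCl = 6.4739 mol × 58.44 g/mol = 378.34 g.
Actual mass collected = 378.34 g × 0.797 = 301.53 g.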